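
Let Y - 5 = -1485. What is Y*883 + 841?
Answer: -1305999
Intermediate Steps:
Y = -1480 (Y = 5 - 1485 = -1480)
Y*883 + 841 = -1480*883 + 841 = -1306840 + 841 = -1305999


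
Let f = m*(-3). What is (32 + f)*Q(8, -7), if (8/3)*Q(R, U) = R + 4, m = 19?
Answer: -225/2 ≈ -112.50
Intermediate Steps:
Q(R, U) = 3/2 + 3*R/8 (Q(R, U) = 3*(R + 4)/8 = 3*(4 + R)/8 = 3/2 + 3*R/8)
f = -57 (f = 19*(-3) = -57)
(32 + f)*Q(8, -7) = (32 - 57)*(3/2 + (3/8)*8) = -25*(3/2 + 3) = -25*9/2 = -225/2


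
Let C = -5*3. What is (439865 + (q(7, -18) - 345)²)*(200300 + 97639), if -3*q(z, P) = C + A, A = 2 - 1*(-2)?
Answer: 497296042993/3 ≈ 1.6577e+11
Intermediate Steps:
C = -15
A = 4 (A = 2 + 2 = 4)
q(z, P) = 11/3 (q(z, P) = -(-15 + 4)/3 = -⅓*(-11) = 11/3)
(439865 + (q(7, -18) - 345)²)*(200300 + 97639) = (439865 + (11/3 - 345)²)*(200300 + 97639) = (439865 + (-1024/3)²)*297939 = (439865 + 1048576/9)*297939 = (5007361/9)*297939 = 497296042993/3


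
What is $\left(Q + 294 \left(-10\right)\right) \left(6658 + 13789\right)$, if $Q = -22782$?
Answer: $-525937734$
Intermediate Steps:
$\left(Q + 294 \left(-10\right)\right) \left(6658 + 13789\right) = \left(-22782 + 294 \left(-10\right)\right) \left(6658 + 13789\right) = \left(-22782 - 2940\right) 20447 = \left(-25722\right) 20447 = -525937734$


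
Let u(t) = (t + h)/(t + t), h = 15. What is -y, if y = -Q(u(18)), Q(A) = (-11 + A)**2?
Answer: 14641/144 ≈ 101.67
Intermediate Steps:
u(t) = (15 + t)/(2*t) (u(t) = (t + 15)/(t + t) = (15 + t)/((2*t)) = (15 + t)*(1/(2*t)) = (15 + t)/(2*t))
y = -14641/144 (y = -(-11 + (1/2)*(15 + 18)/18)**2 = -(-11 + (1/2)*(1/18)*33)**2 = -(-11 + 11/12)**2 = -(-121/12)**2 = -1*14641/144 = -14641/144 ≈ -101.67)
-y = -1*(-14641/144) = 14641/144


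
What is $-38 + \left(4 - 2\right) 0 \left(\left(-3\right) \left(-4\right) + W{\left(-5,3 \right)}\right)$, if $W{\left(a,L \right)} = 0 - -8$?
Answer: $-38$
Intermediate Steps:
$W{\left(a,L \right)} = 8$ ($W{\left(a,L \right)} = 0 + 8 = 8$)
$-38 + \left(4 - 2\right) 0 \left(\left(-3\right) \left(-4\right) + W{\left(-5,3 \right)}\right) = -38 + \left(4 - 2\right) 0 \left(\left(-3\right) \left(-4\right) + 8\right) = -38 + 2 \cdot 0 \left(12 + 8\right) = -38 + 0 \cdot 20 = -38 + 0 = -38$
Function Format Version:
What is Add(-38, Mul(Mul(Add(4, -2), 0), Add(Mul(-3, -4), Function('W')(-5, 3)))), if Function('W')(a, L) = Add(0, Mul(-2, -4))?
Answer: -38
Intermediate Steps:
Function('W')(a, L) = 8 (Function('W')(a, L) = Add(0, 8) = 8)
Add(-38, Mul(Mul(Add(4, -2), 0), Add(Mul(-3, -4), Function('W')(-5, 3)))) = Add(-38, Mul(Mul(Add(4, -2), 0), Add(Mul(-3, -4), 8))) = Add(-38, Mul(Mul(2, 0), Add(12, 8))) = Add(-38, Mul(0, 20)) = Add(-38, 0) = -38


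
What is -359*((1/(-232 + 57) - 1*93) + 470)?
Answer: -23684666/175 ≈ -1.3534e+5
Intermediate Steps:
-359*((1/(-232 + 57) - 1*93) + 470) = -359*((1/(-175) - 93) + 470) = -359*((-1/175 - 93) + 470) = -359*(-16276/175 + 470) = -359*65974/175 = -23684666/175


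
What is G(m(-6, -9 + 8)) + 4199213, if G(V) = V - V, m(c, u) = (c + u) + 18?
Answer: 4199213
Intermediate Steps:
m(c, u) = 18 + c + u
G(V) = 0
G(m(-6, -9 + 8)) + 4199213 = 0 + 4199213 = 4199213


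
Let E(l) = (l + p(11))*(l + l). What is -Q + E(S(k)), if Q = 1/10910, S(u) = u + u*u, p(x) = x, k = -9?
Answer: 130396319/10910 ≈ 11952.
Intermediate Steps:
S(u) = u + u²
Q = 1/10910 ≈ 9.1659e-5
E(l) = 2*l*(11 + l) (E(l) = (l + 11)*(l + l) = (11 + l)*(2*l) = 2*l*(11 + l))
-Q + E(S(k)) = -1*1/10910 + 2*(-9*(1 - 9))*(11 - 9*(1 - 9)) = -1/10910 + 2*(-9*(-8))*(11 - 9*(-8)) = -1/10910 + 2*72*(11 + 72) = -1/10910 + 2*72*83 = -1/10910 + 11952 = 130396319/10910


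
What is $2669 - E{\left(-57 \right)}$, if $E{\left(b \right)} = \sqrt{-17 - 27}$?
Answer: $2669 - 2 i \sqrt{11} \approx 2669.0 - 6.6332 i$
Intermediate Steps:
$E{\left(b \right)} = 2 i \sqrt{11}$ ($E{\left(b \right)} = \sqrt{-44} = 2 i \sqrt{11}$)
$2669 - E{\left(-57 \right)} = 2669 - 2 i \sqrt{11}$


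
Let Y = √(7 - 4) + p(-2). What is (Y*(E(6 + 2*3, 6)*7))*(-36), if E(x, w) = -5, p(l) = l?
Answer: -2520 + 1260*√3 ≈ -337.62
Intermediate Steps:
Y = -2 + √3 (Y = √(7 - 4) - 2 = √3 - 2 = -2 + √3 ≈ -0.26795)
(Y*(E(6 + 2*3, 6)*7))*(-36) = ((-2 + √3)*(-5*7))*(-36) = ((-2 + √3)*(-35))*(-36) = (70 - 35*√3)*(-36) = -2520 + 1260*√3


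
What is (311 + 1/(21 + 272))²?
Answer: 8303583376/85849 ≈ 96723.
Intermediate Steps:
(311 + 1/(21 + 272))² = (311 + 1/293)² = (91124/293)² = 8303583376/85849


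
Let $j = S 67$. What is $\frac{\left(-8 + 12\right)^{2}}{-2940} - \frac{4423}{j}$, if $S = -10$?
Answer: $\frac{129929}{19698} \approx 6.5961$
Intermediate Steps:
$j = -670$ ($j = \left(-10\right) 67 = -670$)
$\frac{\left(-8 + 12\right)^{2}}{-2940} - \frac{4423}{j} = \frac{\left(-8 + 12\right)^{2}}{-2940} - \frac{4423}{-670} = 4^{2} \left(- \frac{1}{2940}\right) - - \frac{4423}{670} = 16 \left(- \frac{1}{2940}\right) + \frac{4423}{670} = - \frac{4}{735} + \frac{4423}{670} = \frac{129929}{19698}$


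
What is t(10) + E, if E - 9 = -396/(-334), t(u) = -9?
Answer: 198/167 ≈ 1.1856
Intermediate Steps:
E = 1701/167 (E = 9 - 396/(-334) = 9 - 396*(-1/334) = 9 + 198/167 = 1701/167 ≈ 10.186)
t(10) + E = -9 + 1701/167 = 198/167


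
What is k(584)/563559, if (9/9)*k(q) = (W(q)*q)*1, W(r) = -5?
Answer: -2920/563559 ≈ -0.0051814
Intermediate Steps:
k(q) = -5*q (k(q) = -5*q*1 = -5*q)
k(584)/563559 = -5*584/563559 = -2920*1/563559 = -2920/563559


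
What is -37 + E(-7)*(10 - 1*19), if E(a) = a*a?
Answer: -478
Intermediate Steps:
E(a) = a**2
-37 + E(-7)*(10 - 1*19) = -37 + (-7)**2*(10 - 1*19) = -37 + 49*(10 - 19) = -37 + 49*(-9) = -37 - 441 = -478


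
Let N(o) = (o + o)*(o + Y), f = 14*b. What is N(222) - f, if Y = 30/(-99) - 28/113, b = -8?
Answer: 122355248/1243 ≈ 98435.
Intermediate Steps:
f = -112 (f = 14*(-8) = -112)
Y = -2054/3729 (Y = 30*(-1/99) - 28*1/113 = -10/33 - 28/113 = -2054/3729 ≈ -0.55082)
N(o) = 2*o*(-2054/3729 + o) (N(o) = (o + o)*(o - 2054/3729) = (2*o)*(-2054/3729 + o) = 2*o*(-2054/3729 + o))
N(222) - f = (2/3729)*222*(-2054 + 3729*222) - 1*(-112) = (2/3729)*222*(-2054 + 827838) + 112 = (2/3729)*222*825784 + 112 = 122216032/1243 + 112 = 122355248/1243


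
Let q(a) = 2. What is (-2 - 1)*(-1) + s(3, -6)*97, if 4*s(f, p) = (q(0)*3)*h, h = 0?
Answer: 3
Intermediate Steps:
s(f, p) = 0 (s(f, p) = ((2*3)*0)/4 = (6*0)/4 = (¼)*0 = 0)
(-2 - 1)*(-1) + s(3, -6)*97 = (-2 - 1)*(-1) + 0*97 = -3*(-1) + 0 = 3 + 0 = 3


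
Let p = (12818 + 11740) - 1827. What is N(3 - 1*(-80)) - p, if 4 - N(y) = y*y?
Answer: -29616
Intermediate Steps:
p = 22731 (p = 24558 - 1827 = 22731)
N(y) = 4 - y² (N(y) = 4 - y*y = 4 - y²)
N(3 - 1*(-80)) - p = (4 - (3 - 1*(-80))²) - 1*22731 = (4 - (3 + 80)²) - 22731 = (4 - 1*83²) - 22731 = (4 - 1*6889) - 22731 = (4 - 6889) - 22731 = -6885 - 22731 = -29616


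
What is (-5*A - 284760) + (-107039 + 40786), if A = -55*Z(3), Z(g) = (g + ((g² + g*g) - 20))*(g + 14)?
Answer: -346338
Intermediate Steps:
Z(g) = (14 + g)*(-20 + g + 2*g²) (Z(g) = (g + ((g² + g²) - 20))*(14 + g) = (g + (2*g² - 20))*(14 + g) = (g + (-20 + 2*g²))*(14 + g) = (-20 + g + 2*g²)*(14 + g) = (14 + g)*(-20 + g + 2*g²))
A = -935 (A = -55*(-280 - 6*3 + 2*3³ + 29*3²) = -55*(-280 - 18 + 2*27 + 29*9) = -55*(-280 - 18 + 54 + 261) = -55*17 = -935)
(-5*A - 284760) + (-107039 + 40786) = (-5*(-935) - 284760) + (-107039 + 40786) = (4675 - 284760) - 66253 = -280085 - 66253 = -346338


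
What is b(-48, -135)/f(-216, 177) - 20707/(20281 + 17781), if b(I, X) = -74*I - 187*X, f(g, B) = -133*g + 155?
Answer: 497991133/1099344746 ≈ 0.45299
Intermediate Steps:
f(g, B) = 155 - 133*g
b(I, X) = -187*X - 74*I
b(-48, -135)/f(-216, 177) - 20707/(20281 + 17781) = (-187*(-135) - 74*(-48))/(155 - 133*(-216)) - 20707/(20281 + 17781) = (25245 + 3552)/(155 + 28728) - 20707/38062 = 28797/28883 - 20707*1/38062 = 28797*(1/28883) - 20707/38062 = 28797/28883 - 20707/38062 = 497991133/1099344746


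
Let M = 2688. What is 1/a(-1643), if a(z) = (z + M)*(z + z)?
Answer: -1/3433870 ≈ -2.9122e-7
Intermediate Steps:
a(z) = 2*z*(2688 + z) (a(z) = (z + 2688)*(z + z) = (2688 + z)*(2*z) = 2*z*(2688 + z))
1/a(-1643) = 1/(2*(-1643)*(2688 - 1643)) = 1/(2*(-1643)*1045) = 1/(-3433870) = -1/3433870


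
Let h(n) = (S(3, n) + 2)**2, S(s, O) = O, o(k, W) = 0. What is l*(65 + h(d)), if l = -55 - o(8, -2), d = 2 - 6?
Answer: -3795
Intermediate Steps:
d = -4
l = -55 (l = -55 - 1*0 = -55 + 0 = -55)
h(n) = (2 + n)**2 (h(n) = (n + 2)**2 = (2 + n)**2)
l*(65 + h(d)) = -55*(65 + (2 - 4)**2) = -55*(65 + (-2)**2) = -55*(65 + 4) = -55*69 = -3795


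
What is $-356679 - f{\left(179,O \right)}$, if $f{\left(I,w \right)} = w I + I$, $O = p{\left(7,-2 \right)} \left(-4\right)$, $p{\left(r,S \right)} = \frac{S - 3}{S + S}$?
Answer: $-355963$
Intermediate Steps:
$p{\left(r,S \right)} = \frac{-3 + S}{2 S}$
$O = -5$ ($O = \frac{-3 - 2}{2 \left(-2\right)} \left(-4\right) = \frac{1}{2} \left(- \frac{1}{2}\right) \left(-5\right) \left(-4\right) = \frac{5}{4} \left(-4\right) = -5$)
$f{\left(I,w \right)} = I + I w$ ($f{\left(I,w \right)} = I w + I = I + I w$)
$-356679 - f{\left(179,O \right)} = -356679 - 179 \left(1 - 5\right) = -356679 - 179 \left(-4\right) = -356679 - -716 = -356679 + 716 = -355963$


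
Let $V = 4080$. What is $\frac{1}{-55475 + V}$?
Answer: $- \frac{1}{51395} \approx -1.9457 \cdot 10^{-5}$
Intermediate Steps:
$\frac{1}{-55475 + V} = \frac{1}{-55475 + 4080} = \frac{1}{-51395} = - \frac{1}{51395}$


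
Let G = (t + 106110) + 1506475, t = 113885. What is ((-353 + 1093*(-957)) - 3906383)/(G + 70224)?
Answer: -4952737/1796694 ≈ -2.7566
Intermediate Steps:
G = 1726470 (G = (113885 + 106110) + 1506475 = 219995 + 1506475 = 1726470)
((-353 + 1093*(-957)) - 3906383)/(G + 70224) = ((-353 + 1093*(-957)) - 3906383)/(1726470 + 70224) = ((-353 - 1046001) - 3906383)/1796694 = (-1046354 - 3906383)*(1/1796694) = -4952737*1/1796694 = -4952737/1796694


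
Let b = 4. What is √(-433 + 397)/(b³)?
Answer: 3*I/32 ≈ 0.09375*I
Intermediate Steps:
√(-433 + 397)/(b³) = √(-433 + 397)/(4³) = √(-36)/64 = (6*I)*(1/64) = 3*I/32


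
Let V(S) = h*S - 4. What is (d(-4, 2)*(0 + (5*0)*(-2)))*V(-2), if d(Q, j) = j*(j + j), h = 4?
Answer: 0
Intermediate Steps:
V(S) = -4 + 4*S (V(S) = 4*S - 4 = -4 + 4*S)
d(Q, j) = 2*j**2 (d(Q, j) = j*(2*j) = 2*j**2)
(d(-4, 2)*(0 + (5*0)*(-2)))*V(-2) = ((2*2**2)*(0 + (5*0)*(-2)))*(-4 + 4*(-2)) = ((2*4)*(0 + 0*(-2)))*(-4 - 8) = (8*(0 + 0))*(-12) = (8*0)*(-12) = 0*(-12) = 0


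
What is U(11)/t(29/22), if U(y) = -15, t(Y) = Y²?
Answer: -7260/841 ≈ -8.6326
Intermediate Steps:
U(11)/t(29/22) = -15/((29/22)²) = -15/841/484 = -15*484/841 = -7260/841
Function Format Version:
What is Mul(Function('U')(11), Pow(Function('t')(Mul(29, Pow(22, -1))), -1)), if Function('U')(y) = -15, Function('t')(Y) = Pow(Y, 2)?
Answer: Rational(-7260, 841) ≈ -8.6326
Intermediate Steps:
Mul(Function('U')(11), Pow(Function('t')(Mul(29, Pow(22, -1))), -1)) = Mul(-15, Pow(Pow(Mul(29, Pow(22, -1)), 2), -1)) = Mul(-15, Pow(Pow(Mul(29, Rational(1, 22)), 2), -1)) = Mul(-15, Pow(Pow(Rational(29, 22), 2), -1)) = Mul(-15, Pow(Rational(841, 484), -1)) = Mul(-15, Rational(484, 841)) = Rational(-7260, 841)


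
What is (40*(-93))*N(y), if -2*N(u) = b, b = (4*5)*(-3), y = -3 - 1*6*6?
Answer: -111600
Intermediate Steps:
y = -39 (y = -3 - 6*6 = -3 - 36 = -39)
b = -60 (b = 20*(-3) = -60)
N(u) = 30 (N(u) = -½*(-60) = 30)
(40*(-93))*N(y) = (40*(-93))*30 = -3720*30 = -111600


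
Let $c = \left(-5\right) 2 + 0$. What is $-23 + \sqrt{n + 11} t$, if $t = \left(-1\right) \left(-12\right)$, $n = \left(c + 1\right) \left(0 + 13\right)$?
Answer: $-23 + 12 i \sqrt{106} \approx -23.0 + 123.55 i$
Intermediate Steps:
$c = -10$ ($c = -10 + 0 = -10$)
$n = -117$ ($n = \left(-10 + 1\right) \left(0 + 13\right) = \left(-9\right) 13 = -117$)
$t = 12$
$-23 + \sqrt{n + 11} t = -23 + \sqrt{-117 + 11} \cdot 12 = -23 + \sqrt{-106} \cdot 12 = -23 + i \sqrt{106} \cdot 12 = -23 + 12 i \sqrt{106}$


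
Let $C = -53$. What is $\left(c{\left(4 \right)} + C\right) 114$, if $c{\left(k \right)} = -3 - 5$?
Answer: $-6954$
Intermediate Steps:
$c{\left(k \right)} = -8$
$\left(c{\left(4 \right)} + C\right) 114 = \left(-8 - 53\right) 114 = \left(-61\right) 114 = -6954$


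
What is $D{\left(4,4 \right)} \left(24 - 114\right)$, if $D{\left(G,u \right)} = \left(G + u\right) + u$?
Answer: $-1080$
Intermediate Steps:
$D{\left(G,u \right)} = G + 2 u$
$D{\left(4,4 \right)} \left(24 - 114\right) = \left(4 + 2 \cdot 4\right) \left(24 - 114\right) = \left(4 + 8\right) \left(24 - 114\right) = 12 \left(24 - 114\right) = 12 \left(-90\right) = -1080$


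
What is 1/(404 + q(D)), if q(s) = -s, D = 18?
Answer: 1/386 ≈ 0.0025907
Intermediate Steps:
1/(404 + q(D)) = 1/(404 - 1*18) = 1/(404 - 18) = 1/386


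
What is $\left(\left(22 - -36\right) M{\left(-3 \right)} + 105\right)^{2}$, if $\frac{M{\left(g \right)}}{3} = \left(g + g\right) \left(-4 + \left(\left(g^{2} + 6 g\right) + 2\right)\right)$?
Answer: $134304921$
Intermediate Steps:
$M{\left(g \right)} = 6 g \left(-2 + g^{2} + 6 g\right)$ ($M{\left(g \right)} = 3 \left(g + g\right) \left(-4 + \left(\left(g^{2} + 6 g\right) + 2\right)\right) = 3 \cdot 2 g \left(-4 + \left(2 + g^{2} + 6 g\right)\right) = 3 \cdot 2 g \left(-2 + g^{2} + 6 g\right) = 6 g \left(-2 + g^{2} + 6 g\right)$)
$\left(\left(22 - -36\right) M{\left(-3 \right)} + 105\right)^{2} = \left(\left(22 - -36\right) 6 \left(-3\right) \left(-2 + \left(-3\right)^{2} + 6 \left(-3\right)\right) + 105\right)^{2} = \left(\left(22 + 36\right) 6 \left(-3\right) \left(-2 + 9 - 18\right) + 105\right)^{2} = \left(58 \cdot 6 \left(-3\right) \left(-11\right) + 105\right)^{2} = \left(58 \cdot 198 + 105\right)^{2} = \left(11484 + 105\right)^{2} = 11589^{2} = 134304921$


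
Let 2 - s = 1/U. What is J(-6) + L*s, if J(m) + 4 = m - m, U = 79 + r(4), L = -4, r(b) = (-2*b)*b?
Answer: -560/47 ≈ -11.915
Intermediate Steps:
r(b) = -2*b²
U = 47 (U = 79 - 2*4² = 79 - 2*16 = 79 - 32 = 47)
J(m) = -4 (J(m) = -4 + (m - m) = -4 + 0 = -4)
s = 93/47 (s = 2 - 1/47 = 93/47 ≈ 1.9787)
J(-6) + L*s = -4 - 4*93/47 = -4 - 372/47 = -560/47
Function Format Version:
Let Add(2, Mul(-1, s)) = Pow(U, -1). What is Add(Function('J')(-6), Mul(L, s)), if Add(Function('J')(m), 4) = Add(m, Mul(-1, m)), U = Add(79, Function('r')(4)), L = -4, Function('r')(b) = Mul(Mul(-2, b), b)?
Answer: Rational(-560, 47) ≈ -11.915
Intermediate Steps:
Function('r')(b) = Mul(-2, Pow(b, 2))
U = 47 (U = Add(79, Mul(-2, Pow(4, 2))) = Add(79, Mul(-2, 16)) = Add(79, -32) = 47)
Function('J')(m) = -4 (Function('J')(m) = Add(-4, Add(m, Mul(-1, m))) = Add(-4, 0) = -4)
s = Rational(93, 47) (s = Add(2, Mul(-1, Pow(47, -1))) = Add(2, Mul(-1, Rational(1, 47))) = Add(2, Rational(-1, 47)) = Rational(93, 47) ≈ 1.9787)
Add(Function('J')(-6), Mul(L, s)) = Add(-4, Mul(-4, Rational(93, 47))) = Add(-4, Rational(-372, 47)) = Rational(-560, 47)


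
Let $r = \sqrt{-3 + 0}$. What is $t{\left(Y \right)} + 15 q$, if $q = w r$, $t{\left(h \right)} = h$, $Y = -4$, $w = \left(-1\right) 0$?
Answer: $-4$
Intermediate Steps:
$w = 0$
$r = i \sqrt{3}$ ($r = \sqrt{-3} = i \sqrt{3} \approx 1.732 i$)
$q = 0$ ($q = 0 i \sqrt{3} = 0$)
$t{\left(Y \right)} + 15 q = -4 + 15 \cdot 0 = -4 + 0 = -4$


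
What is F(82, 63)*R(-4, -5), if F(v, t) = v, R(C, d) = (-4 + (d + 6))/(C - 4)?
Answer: 123/4 ≈ 30.750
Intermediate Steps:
R(C, d) = (2 + d)/(-4 + C) (R(C, d) = (-4 + (6 + d))/(-4 + C) = (2 + d)/(-4 + C))
F(82, 63)*R(-4, -5) = 82*((2 - 5)/(-4 - 4)) = 82*(-3/(-8)) = 82*(-1/8*(-3)) = 82*(3/8) = 123/4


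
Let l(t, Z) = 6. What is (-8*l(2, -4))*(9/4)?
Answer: -108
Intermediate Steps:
(-8*l(2, -4))*(9/4) = (-8*6)*(9/4) = -432/4 = -48*9/4 = -108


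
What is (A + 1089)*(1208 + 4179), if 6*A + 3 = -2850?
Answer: 6609849/2 ≈ 3.3049e+6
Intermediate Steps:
A = -951/2 (A = -1/2 + (1/6)*(-2850) = -1/2 - 475 = -951/2 ≈ -475.50)
(A + 1089)*(1208 + 4179) = (-951/2 + 1089)*(1208 + 4179) = (1227/2)*5387 = 6609849/2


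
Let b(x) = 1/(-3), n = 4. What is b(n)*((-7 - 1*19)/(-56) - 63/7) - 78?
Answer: -6313/84 ≈ -75.155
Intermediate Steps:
b(x) = -⅓
b(n)*((-7 - 1*19)/(-56) - 63/7) - 78 = -((-7 - 1*19)/(-56) - 63/7)/3 - 78 = -((-7 - 19)*(-1/56) - 63*⅐)/3 - 78 = -(-26*(-1/56) - 9)/3 - 78 = -(13/28 - 9)/3 - 78 = -⅓*(-239/28) - 78 = 239/84 - 78 = -6313/84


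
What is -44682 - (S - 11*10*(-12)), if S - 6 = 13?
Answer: -46021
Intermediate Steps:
S = 19 (S = 6 + 13 = 19)
-44682 - (S - 11*10*(-12)) = -44682 - (19 - 11*10*(-12)) = -44682 - (19 - 110*(-12)) = -44682 - (19 + 1320) = -44682 - 1*1339 = -44682 - 1339 = -46021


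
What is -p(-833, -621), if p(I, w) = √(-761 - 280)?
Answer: -I*√1041 ≈ -32.265*I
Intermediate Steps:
p(I, w) = I*√1041 (p(I, w) = √(-1041) = I*√1041)
-p(-833, -621) = -I*√1041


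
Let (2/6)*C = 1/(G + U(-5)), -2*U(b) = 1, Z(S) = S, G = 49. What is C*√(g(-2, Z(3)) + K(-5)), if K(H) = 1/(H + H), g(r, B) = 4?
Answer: 3*√390/485 ≈ 0.12216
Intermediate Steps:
U(b) = -½ (U(b) = -½*1 = -½)
K(H) = 1/(2*H)
C = 6/97 (C = 3/(49 - ½) = 3/(97/2) = 3*(2/97) = 6/97 ≈ 0.061856)
C*√(g(-2, Z(3)) + K(-5)) = 6*√(4 + (½)/(-5))/97 = 6*√(4 + (½)*(-⅕))/97 = 6*√(4 - ⅒)/97 = 6*√(39/10)/97 = 6*(√390/10)/97 = 3*√390/485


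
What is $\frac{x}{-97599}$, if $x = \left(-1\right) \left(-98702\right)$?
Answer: $- \frac{98702}{97599} \approx -1.0113$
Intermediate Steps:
$x = 98702$
$\frac{x}{-97599} = \frac{98702}{-97599} = 98702 \left(- \frac{1}{97599}\right) = - \frac{98702}{97599}$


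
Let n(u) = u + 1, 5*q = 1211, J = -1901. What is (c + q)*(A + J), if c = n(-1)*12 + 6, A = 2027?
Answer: 156366/5 ≈ 31273.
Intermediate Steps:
q = 1211/5 (q = (⅕)*1211 = 1211/5 ≈ 242.20)
n(u) = 1 + u
c = 6 (c = (1 - 1)*12 + 6 = 0*12 + 6 = 0 + 6 = 6)
(c + q)*(A + J) = (6 + 1211/5)*(2027 - 1901) = (1241/5)*126 = 156366/5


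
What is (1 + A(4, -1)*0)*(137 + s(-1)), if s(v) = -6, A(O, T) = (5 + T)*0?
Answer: 131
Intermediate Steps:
A(O, T) = 0
(1 + A(4, -1)*0)*(137 + s(-1)) = (1 + 0*0)*(137 - 6) = (1 + 0)*131 = 1*131 = 131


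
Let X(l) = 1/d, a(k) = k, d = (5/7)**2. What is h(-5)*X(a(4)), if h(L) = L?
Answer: -49/5 ≈ -9.8000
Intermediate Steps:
d = 25/49 (d = (5*(1/7))**2 = (5/7)**2 = 25/49 ≈ 0.51020)
X(l) = 49/25 (X(l) = 1/(25/49) = 49/25)
h(-5)*X(a(4)) = -5*49/25 = -49/5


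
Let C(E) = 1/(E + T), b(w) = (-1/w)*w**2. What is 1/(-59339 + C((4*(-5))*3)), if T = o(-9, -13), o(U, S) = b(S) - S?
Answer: -34/2017527 ≈ -1.6852e-5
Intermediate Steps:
b(w) = -w
o(U, S) = -2*S (o(U, S) = -S - S = -2*S)
T = 26 (T = -2*(-13) = 26)
C(E) = 1/(26 + E) (C(E) = 1/(E + 26) = 1/(26 + E))
1/(-59339 + C((4*(-5))*3)) = 1/(-59339 + 1/(26 + (4*(-5))*3)) = 1/(-59339 + 1/(26 - 20*3)) = 1/(-59339 + 1/(26 - 60)) = 1/(-59339 + 1/(-34)) = 1/(-59339 - 1/34) = 1/(-2017527/34) = -34/2017527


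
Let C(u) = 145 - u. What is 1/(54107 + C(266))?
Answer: 1/53986 ≈ 1.8523e-5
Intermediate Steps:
1/(54107 + C(266)) = 1/(54107 + (145 - 1*266)) = 1/(54107 + (145 - 266)) = 1/(54107 - 121) = 1/53986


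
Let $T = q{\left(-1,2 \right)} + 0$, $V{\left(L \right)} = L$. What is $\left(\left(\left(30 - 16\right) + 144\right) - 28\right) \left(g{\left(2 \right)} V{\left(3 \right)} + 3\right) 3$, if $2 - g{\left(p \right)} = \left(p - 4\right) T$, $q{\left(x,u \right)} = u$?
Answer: $8190$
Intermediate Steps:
$T = 2$ ($T = 2 + 0 = 2$)
$g{\left(p \right)} = 10 - 2 p$ ($g{\left(p \right)} = 2 - \left(p - 4\right) 2 = 2 - \left(-4 + p\right) 2 = 2 - \left(-8 + 2 p\right) = 10 - 2 p$)
$\left(\left(\left(30 - 16\right) + 144\right) - 28\right) \left(g{\left(2 \right)} V{\left(3 \right)} + 3\right) 3 = \left(\left(\left(30 - 16\right) + 144\right) - 28\right) \left(\left(10 - 4\right) 3 + 3\right) 3 = \left(\left(14 + 144\right) - 28\right) \left(\left(10 - 4\right) 3 + 3\right) 3 = \left(158 - 28\right) \left(6 \cdot 3 + 3\right) 3 = 130 \left(18 + 3\right) 3 = 130 \cdot 21 \cdot 3 = 130 \cdot 63 = 8190$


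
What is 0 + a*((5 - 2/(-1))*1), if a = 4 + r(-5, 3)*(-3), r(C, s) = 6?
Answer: -98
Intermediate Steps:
a = -14 (a = 4 + 6*(-3) = 4 - 18 = -14)
0 + a*((5 - 2/(-1))*1) = 0 - 14*(5 - 2/(-1)) = 0 - 14*(5 - 2*(-1)) = 0 - 14*(5 + 2) = 0 - 98 = -98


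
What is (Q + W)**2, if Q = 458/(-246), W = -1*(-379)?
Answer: 2151846544/15129 ≈ 1.4223e+5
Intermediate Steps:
W = 379
Q = -229/123 (Q = 458*(-1/246) = -229/123 ≈ -1.8618)
(Q + W)**2 = (-229/123 + 379)**2 = (46388/123)**2 = 2151846544/15129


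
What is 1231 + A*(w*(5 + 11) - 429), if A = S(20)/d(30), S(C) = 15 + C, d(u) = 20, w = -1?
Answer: 1809/4 ≈ 452.25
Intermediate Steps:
A = 7/4 (A = (15 + 20)/20 = 35*(1/20) = 7/4 ≈ 1.7500)
1231 + A*(w*(5 + 11) - 429) = 1231 + 7*(-(5 + 11) - 429)/4 = 1231 + 7*(-1*16 - 429)/4 = 1231 + 7*(-16 - 429)/4 = 1231 + (7/4)*(-445) = 1231 - 3115/4 = 1809/4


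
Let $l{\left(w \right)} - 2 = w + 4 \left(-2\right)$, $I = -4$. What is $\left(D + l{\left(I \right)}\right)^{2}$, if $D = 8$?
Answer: $4$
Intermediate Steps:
$l{\left(w \right)} = -6 + w$ ($l{\left(w \right)} = 2 + \left(w + 4 \left(-2\right)\right) = 2 + \left(w - 8\right) = 2 + \left(-8 + w\right) = -6 + w$)
$\left(D + l{\left(I \right)}\right)^{2} = \left(8 - 10\right)^{2} = \left(-2\right)^{2} = 4$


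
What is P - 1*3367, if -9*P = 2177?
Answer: -32480/9 ≈ -3608.9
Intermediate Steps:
P = -2177/9 (P = -1/9*2177 = -2177/9 ≈ -241.89)
P - 1*3367 = -2177/9 - 1*3367 = -2177/9 - 3367 = -32480/9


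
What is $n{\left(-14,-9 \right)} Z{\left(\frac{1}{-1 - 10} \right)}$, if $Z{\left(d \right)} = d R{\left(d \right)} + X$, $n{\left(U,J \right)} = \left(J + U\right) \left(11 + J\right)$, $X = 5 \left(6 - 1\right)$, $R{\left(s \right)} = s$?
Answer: $- \frac{139196}{121} \approx -1150.4$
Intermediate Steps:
$X = 25$ ($X = 5 \cdot 5 = 25$)
$n{\left(U,J \right)} = \left(11 + J\right) \left(J + U\right)$
$Z{\left(d \right)} = 25 + d^{2}$ ($Z{\left(d \right)} = d d + 25 = d^{2} + 25 = 25 + d^{2}$)
$n{\left(-14,-9 \right)} Z{\left(\frac{1}{-1 - 10} \right)} = \left(\left(-9\right)^{2} + 11 \left(-9\right) + 11 \left(-14\right) - -126\right) \left(25 + \left(\frac{1}{-1 - 10}\right)^{2}\right) = \left(81 - 99 - 154 + 126\right) \left(25 + \left(\frac{1}{-11}\right)^{2}\right) = - 46 \left(25 + \left(- \frac{1}{11}\right)^{2}\right) = - 46 \left(25 + \frac{1}{121}\right) = \left(-46\right) \frac{3026}{121} = - \frac{139196}{121}$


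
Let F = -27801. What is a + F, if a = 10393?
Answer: -17408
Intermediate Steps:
a + F = 10393 - 27801 = -17408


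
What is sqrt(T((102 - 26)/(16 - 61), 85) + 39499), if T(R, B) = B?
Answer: 4*sqrt(2474) ≈ 198.96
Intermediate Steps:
sqrt(T((102 - 26)/(16 - 61), 85) + 39499) = sqrt(85 + 39499) = sqrt(39584) = 4*sqrt(2474)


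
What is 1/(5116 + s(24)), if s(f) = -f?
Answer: 1/5092 ≈ 0.00019639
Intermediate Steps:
1/(5116 + s(24)) = 1/(5116 - 1*24) = 1/(5116 - 24) = 1/5092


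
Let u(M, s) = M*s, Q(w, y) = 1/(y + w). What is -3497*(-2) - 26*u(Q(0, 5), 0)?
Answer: 6994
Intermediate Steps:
Q(w, y) = 1/(w + y)
-3497*(-2) - 26*u(Q(0, 5), 0) = -3497*(-2) - 26*0/(0 + 5) = 6994 - 26*0/5 = 6994 - 26*(1/5)*0 = 6994 - 26*0 = 6994 - 1*0 = 6994 + 0 = 6994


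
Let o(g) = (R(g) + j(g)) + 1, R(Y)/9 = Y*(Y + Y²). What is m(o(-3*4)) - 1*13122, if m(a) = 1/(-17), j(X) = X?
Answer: -223075/17 ≈ -13122.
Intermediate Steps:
R(Y) = 9*Y*(Y + Y²) (R(Y) = 9*(Y*(Y + Y²)) = 9*Y*(Y + Y²))
o(g) = 1 + g + 9*g²*(1 + g) (o(g) = (9*g²*(1 + g) + g) + 1 = (g + 9*g²*(1 + g)) + 1 = 1 + g + 9*g²*(1 + g))
m(a) = -1/17
m(o(-3*4)) - 1*13122 = -1/17 - 1*13122 = -1/17 - 13122 = -223075/17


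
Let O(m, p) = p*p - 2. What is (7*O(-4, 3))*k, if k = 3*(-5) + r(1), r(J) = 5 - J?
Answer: -539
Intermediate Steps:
O(m, p) = -2 + p² (O(m, p) = p² - 2 = -2 + p²)
k = -11 (k = 3*(-5) + (5 - 1*1) = -15 + (5 - 1) = -15 + 4 = -11)
(7*O(-4, 3))*k = (7*(-2 + 3²))*(-11) = (7*(-2 + 9))*(-11) = (7*7)*(-11) = 49*(-11) = -539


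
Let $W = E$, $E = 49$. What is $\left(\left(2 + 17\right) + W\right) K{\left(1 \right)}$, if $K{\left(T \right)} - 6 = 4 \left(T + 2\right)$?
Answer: $1224$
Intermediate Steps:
$K{\left(T \right)} = 14 + 4 T$ ($K{\left(T \right)} = 6 + 4 \left(T + 2\right) = 6 + 4 \left(2 + T\right) = 6 + \left(8 + 4 T\right) = 14 + 4 T$)
$W = 49$
$\left(\left(2 + 17\right) + W\right) K{\left(1 \right)} = \left(\left(2 + 17\right) + 49\right) \left(14 + 4 \cdot 1\right) = \left(19 + 49\right) \left(14 + 4\right) = 68 \cdot 18 = 1224$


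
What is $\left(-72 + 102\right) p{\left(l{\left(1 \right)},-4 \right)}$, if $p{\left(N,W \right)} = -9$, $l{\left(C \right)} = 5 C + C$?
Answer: $-270$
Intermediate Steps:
$l{\left(C \right)} = 6 C$
$\left(-72 + 102\right) p{\left(l{\left(1 \right)},-4 \right)} = \left(-72 + 102\right) \left(-9\right) = 30 \left(-9\right) = -270$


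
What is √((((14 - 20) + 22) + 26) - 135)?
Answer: I*√93 ≈ 9.6436*I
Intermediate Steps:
√((((14 - 20) + 22) + 26) - 135) = √(((-6 + 22) + 26) - 135) = √((16 + 26) - 135) = √(42 - 135) = √(-93) = I*√93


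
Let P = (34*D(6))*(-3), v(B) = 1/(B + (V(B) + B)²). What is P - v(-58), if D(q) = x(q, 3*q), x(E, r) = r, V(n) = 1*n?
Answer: -24598729/13398 ≈ -1836.0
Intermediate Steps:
V(n) = n
D(q) = 3*q
v(B) = 1/(B + 4*B²) (v(B) = 1/(B + (B + B)²) = 1/(B + (2*B)²) = 1/(B + 4*B²))
P = -1836 (P = (34*(3*6))*(-3) = (34*18)*(-3) = 612*(-3) = -1836)
P - v(-58) = -1836 - 1/((-58)*(1 + 4*(-58))) = -1836 - (-1)/(58*(1 - 232)) = -1836 - (-1)/(58*(-231)) = -1836 - (-1)*(-1)/(58*231) = -1836 - 1*1/13398 = -1836 - 1/13398 = -24598729/13398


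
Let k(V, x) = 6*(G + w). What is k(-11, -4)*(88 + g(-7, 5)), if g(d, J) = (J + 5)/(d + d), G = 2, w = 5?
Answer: 3666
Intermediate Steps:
g(d, J) = (5 + J)/(2*d) (g(d, J) = (5 + J)/((2*d)) = (5 + J)*(1/(2*d)) = (5 + J)/(2*d))
k(V, x) = 42 (k(V, x) = 6*(2 + 5) = 6*7 = 42)
k(-11, -4)*(88 + g(-7, 5)) = 42*(88 + (½)*(5 + 5)/(-7)) = 42*(88 + (½)*(-⅐)*10) = 42*(88 - 5/7) = 42*(611/7) = 3666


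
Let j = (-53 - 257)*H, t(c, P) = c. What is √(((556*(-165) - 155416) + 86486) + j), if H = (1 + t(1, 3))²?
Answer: 3*I*√17990 ≈ 402.38*I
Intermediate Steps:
H = 4 (H = (1 + 1)² = 2² = 4)
j = -1240 (j = (-53 - 257)*4 = -310*4 = -1240)
√(((556*(-165) - 155416) + 86486) + j) = √(((556*(-165) - 155416) + 86486) - 1240) = √(((-91740 - 155416) + 86486) - 1240) = √((-247156 + 86486) - 1240) = √(-160670 - 1240) = √(-161910) = 3*I*√17990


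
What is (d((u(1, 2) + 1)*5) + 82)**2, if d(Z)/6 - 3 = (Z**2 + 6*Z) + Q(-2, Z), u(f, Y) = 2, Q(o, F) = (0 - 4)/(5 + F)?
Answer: 98883136/25 ≈ 3.9553e+6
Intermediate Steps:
Q(o, F) = -4/(5 + F)
d(Z) = 18 - 24/(5 + Z) + 6*Z**2 + 36*Z (d(Z) = 18 + 6*((Z**2 + 6*Z) - 4/(5 + Z)) = 18 + 6*(Z**2 - 4/(5 + Z) + 6*Z) = 18 + (-24/(5 + Z) + 6*Z**2 + 36*Z) = 18 - 24/(5 + Z) + 6*Z**2 + 36*Z)
(d((u(1, 2) + 1)*5) + 82)**2 = (6*(-4 + (5 + (2 + 1)*5)*(3 + ((2 + 1)*5)**2 + 6*((2 + 1)*5)))/(5 + (2 + 1)*5) + 82)**2 = (6*(-4 + (5 + 3*5)*(3 + (3*5)**2 + 6*(3*5)))/(5 + 3*5) + 82)**2 = (6*(-4 + (5 + 15)*(3 + 15**2 + 6*15))/(5 + 15) + 82)**2 = (6*(-4 + 20*(3 + 225 + 90))/20 + 82)**2 = (6*(1/20)*(-4 + 20*318) + 82)**2 = (6*(1/20)*(-4 + 6360) + 82)**2 = (6*(1/20)*6356 + 82)**2 = (9534/5 + 82)**2 = (9944/5)**2 = 98883136/25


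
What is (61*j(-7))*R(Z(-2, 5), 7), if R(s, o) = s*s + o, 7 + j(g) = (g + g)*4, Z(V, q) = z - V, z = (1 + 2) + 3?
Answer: -272853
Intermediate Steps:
z = 6 (z = 3 + 3 = 6)
Z(V, q) = 6 - V
j(g) = -7 + 8*g (j(g) = -7 + (g + g)*4 = -7 + (2*g)*4 = -7 + 8*g)
R(s, o) = o + s**2 (R(s, o) = s**2 + o = o + s**2)
(61*j(-7))*R(Z(-2, 5), 7) = (61*(-7 + 8*(-7)))*(7 + (6 - 1*(-2))**2) = (61*(-7 - 56))*(7 + (6 + 2)**2) = (61*(-63))*(7 + 8**2) = -3843*(7 + 64) = -3843*71 = -272853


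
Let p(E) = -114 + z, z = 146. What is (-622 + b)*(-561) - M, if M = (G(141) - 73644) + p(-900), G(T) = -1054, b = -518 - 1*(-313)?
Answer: 538613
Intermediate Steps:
b = -205 (b = -518 + 313 = -205)
p(E) = 32 (p(E) = -114 + 146 = 32)
M = -74666 (M = (-1054 - 73644) + 32 = -74698 + 32 = -74666)
(-622 + b)*(-561) - M = (-622 - 205)*(-561) - 1*(-74666) = -827*(-561) + 74666 = 463947 + 74666 = 538613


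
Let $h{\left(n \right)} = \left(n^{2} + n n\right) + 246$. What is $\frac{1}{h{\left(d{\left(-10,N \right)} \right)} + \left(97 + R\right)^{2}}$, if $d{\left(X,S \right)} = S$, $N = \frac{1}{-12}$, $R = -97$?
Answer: $\frac{72}{17713} \approx 0.0040648$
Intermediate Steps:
$N = - \frac{1}{12} \approx -0.083333$
$h{\left(n \right)} = 246 + 2 n^{2}$ ($h{\left(n \right)} = \left(n^{2} + n^{2}\right) + 246 = 2 n^{2} + 246 = 246 + 2 n^{2}$)
$\frac{1}{h{\left(d{\left(-10,N \right)} \right)} + \left(97 + R\right)^{2}} = \frac{1}{\left(246 + 2 \left(- \frac{1}{12}\right)^{2}\right) + \left(97 - 97\right)^{2}} = \frac{1}{\left(246 + 2 \cdot \frac{1}{144}\right) + 0^{2}} = \frac{1}{\left(246 + \frac{1}{72}\right) + 0} = \frac{1}{\frac{17713}{72} + 0} = \frac{1}{\frac{17713}{72}} = \frac{72}{17713}$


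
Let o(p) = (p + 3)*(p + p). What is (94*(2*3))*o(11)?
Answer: 173712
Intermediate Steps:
o(p) = 2*p*(3 + p) (o(p) = (3 + p)*(2*p) = 2*p*(3 + p))
(94*(2*3))*o(11) = (94*(2*3))*(2*11*(3 + 11)) = (94*6)*(2*11*14) = 564*308 = 173712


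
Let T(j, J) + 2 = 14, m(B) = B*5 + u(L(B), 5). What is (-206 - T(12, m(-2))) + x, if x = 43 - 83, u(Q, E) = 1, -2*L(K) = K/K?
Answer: -258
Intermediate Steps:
L(K) = -½ (L(K) = -K/(2*K) = -½*1 = -½)
m(B) = 1 + 5*B (m(B) = B*5 + 1 = 5*B + 1 = 1 + 5*B)
T(j, J) = 12 (T(j, J) = -2 + 14 = 12)
x = -40
(-206 - T(12, m(-2))) + x = (-206 - 1*12) - 40 = (-206 - 12) - 40 = -218 - 40 = -258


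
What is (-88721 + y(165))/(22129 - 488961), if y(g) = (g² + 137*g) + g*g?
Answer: 5833/233416 ≈ 0.024990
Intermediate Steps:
y(g) = 2*g² + 137*g (y(g) = (g² + 137*g) + g² = 2*g² + 137*g)
(-88721 + y(165))/(22129 - 488961) = (-88721 + 165*(137 + 2*165))/(22129 - 488961) = (-88721 + 165*(137 + 330))/(-466832) = (-88721 + 165*467)*(-1/466832) = (-88721 + 77055)*(-1/466832) = -11666*(-1/466832) = 5833/233416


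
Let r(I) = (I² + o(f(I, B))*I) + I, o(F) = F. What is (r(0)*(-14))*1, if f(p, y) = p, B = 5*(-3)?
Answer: 0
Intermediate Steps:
B = -15
r(I) = I + 2*I² (r(I) = (I² + I*I) + I = (I² + I²) + I = 2*I² + I = I + 2*I²)
(r(0)*(-14))*1 = ((0*(1 + 2*0))*(-14))*1 = ((0*(1 + 0))*(-14))*1 = ((0*1)*(-14))*1 = (0*(-14))*1 = 0*1 = 0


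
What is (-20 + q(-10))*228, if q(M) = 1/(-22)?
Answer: -50274/11 ≈ -4570.4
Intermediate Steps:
q(M) = -1/22
(-20 + q(-10))*228 = (-20 - 1/22)*228 = -441/22*228 = -50274/11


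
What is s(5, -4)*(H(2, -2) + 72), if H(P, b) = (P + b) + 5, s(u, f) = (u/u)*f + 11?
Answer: 539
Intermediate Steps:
s(u, f) = 11 + f (s(u, f) = 1*f + 11 = f + 11 = 11 + f)
H(P, b) = 5 + P + b
s(5, -4)*(H(2, -2) + 72) = (11 - 4)*((5 + 2 - 2) + 72) = 7*(5 + 72) = 7*77 = 539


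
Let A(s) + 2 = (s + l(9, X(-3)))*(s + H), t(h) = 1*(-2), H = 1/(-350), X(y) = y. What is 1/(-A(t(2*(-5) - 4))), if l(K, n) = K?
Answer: 50/801 ≈ 0.062422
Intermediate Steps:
H = -1/350 ≈ -0.0028571
t(h) = -2
A(s) = -2 + (9 + s)*(-1/350 + s) (A(s) = -2 + (s + 9)*(s - 1/350) = -2 + (9 + s)*(-1/350 + s))
1/(-A(t(2*(-5) - 4))) = 1/(-(-709/350 + (-2)**2 + (3149/350)*(-2))) = 1/(-(-709/350 + 4 - 3149/175)) = 1/(-1*(-801/50)) = 1/(801/50) = 50/801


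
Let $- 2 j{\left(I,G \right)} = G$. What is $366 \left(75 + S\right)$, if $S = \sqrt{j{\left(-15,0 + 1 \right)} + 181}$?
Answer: $27450 + 3477 \sqrt{2} \approx 32367.0$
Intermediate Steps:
$j{\left(I,G \right)} = - \frac{G}{2}$
$S = \frac{19 \sqrt{2}}{2}$ ($S = \sqrt{- \frac{0 + 1}{2} + 181} = \sqrt{\left(- \frac{1}{2}\right) 1 + 181} = \sqrt{- \frac{1}{2} + 181} = \sqrt{\frac{361}{2}} = \frac{19 \sqrt{2}}{2} \approx 13.435$)
$366 \left(75 + S\right) = 366 \left(75 + \frac{19 \sqrt{2}}{2}\right) = 27450 + 3477 \sqrt{2}$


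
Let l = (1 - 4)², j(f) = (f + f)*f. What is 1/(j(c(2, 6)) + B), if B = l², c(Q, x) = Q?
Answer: 1/89 ≈ 0.011236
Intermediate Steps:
j(f) = 2*f² (j(f) = (2*f)*f = 2*f²)
l = 9 (l = (-3)² = 9)
B = 81 (B = 9² = 81)
1/(j(c(2, 6)) + B) = 1/(2*2² + 81) = 1/(2*4 + 81) = 1/(8 + 81) = 1/89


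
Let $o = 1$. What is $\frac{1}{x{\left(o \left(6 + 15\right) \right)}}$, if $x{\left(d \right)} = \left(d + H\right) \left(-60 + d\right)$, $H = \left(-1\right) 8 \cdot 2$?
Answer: $- \frac{1}{195} \approx -0.0051282$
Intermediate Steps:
$H = -16$ ($H = \left(-8\right) 2 = -16$)
$x{\left(d \right)} = \left(-60 + d\right) \left(-16 + d\right)$ ($x{\left(d \right)} = \left(d - 16\right) \left(-60 + d\right) = \left(-16 + d\right) \left(-60 + d\right) = \left(-60 + d\right) \left(-16 + d\right)$)
$\frac{1}{x{\left(o \left(6 + 15\right) \right)}} = \frac{1}{960 + \left(1 \left(6 + 15\right)\right)^{2} - 76 \cdot 1 \left(6 + 15\right)} = \frac{1}{960 + \left(1 \cdot 21\right)^{2} - 76 \cdot 1 \cdot 21} = \frac{1}{960 + 21^{2} - 1596} = \frac{1}{960 + 441 - 1596} = \frac{1}{-195} = - \frac{1}{195}$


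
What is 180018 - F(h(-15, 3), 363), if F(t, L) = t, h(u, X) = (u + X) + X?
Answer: 180027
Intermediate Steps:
h(u, X) = u + 2*X (h(u, X) = (X + u) + X = u + 2*X)
180018 - F(h(-15, 3), 363) = 180018 - (-15 + 2*3) = 180018 - (-15 + 6) = 180018 - 1*(-9) = 180018 + 9 = 180027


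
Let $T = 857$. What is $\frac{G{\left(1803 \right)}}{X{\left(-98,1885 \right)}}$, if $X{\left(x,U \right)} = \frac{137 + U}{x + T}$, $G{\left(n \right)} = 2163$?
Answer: $\frac{547239}{674} \approx 811.93$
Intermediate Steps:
$X{\left(x,U \right)} = \frac{137 + U}{857 + x}$ ($X{\left(x,U \right)} = \frac{137 + U}{x + 857} = \frac{137 + U}{857 + x}$)
$\frac{G{\left(1803 \right)}}{X{\left(-98,1885 \right)}} = \frac{2163}{\frac{1}{857 - 98} \left(137 + 1885\right)} = \frac{2163}{\frac{1}{759} \cdot 2022} = \frac{2163}{\frac{674}{253}} = 2163 \cdot \frac{253}{674} = \frac{547239}{674}$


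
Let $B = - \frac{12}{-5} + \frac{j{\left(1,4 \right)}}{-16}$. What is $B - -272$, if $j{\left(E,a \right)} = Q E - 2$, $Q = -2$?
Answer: $\frac{5493}{20} \approx 274.65$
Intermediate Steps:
$j{\left(E,a \right)} = -2 - 2 E$ ($j{\left(E,a \right)} = - 2 E - 2 = -2 - 2 E$)
$B = \frac{53}{20}$ ($B = - \frac{12}{-5} + \frac{-2 - 2}{-16} = \left(-12\right) \left(- \frac{1}{5}\right) + \left(-2 - 2\right) \left(- \frac{1}{16}\right) = \frac{12}{5} - - \frac{1}{4} = \frac{12}{5} + \frac{1}{4} = \frac{53}{20} \approx 2.65$)
$B - -272 = \frac{53}{20} - -272 = \frac{53}{20} + 272 = \frac{5493}{20}$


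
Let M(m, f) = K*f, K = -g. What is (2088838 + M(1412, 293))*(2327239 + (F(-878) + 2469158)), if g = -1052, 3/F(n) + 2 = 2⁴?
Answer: 80481233392257/7 ≈ 1.1497e+13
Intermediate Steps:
F(n) = 3/14 (F(n) = 3/(-2 + 2⁴) = 3/(-2 + 16) = 3/14)
K = 1052 (K = -1*(-1052) = 1052)
M(m, f) = 1052*f
(2088838 + M(1412, 293))*(2327239 + (F(-878) + 2469158)) = (2088838 + 1052*293)*(2327239 + (3/14 + 2469158)) = (2088838 + 308236)*(2327239 + 34568215/14) = 2397074*(67149561/14) = 80481233392257/7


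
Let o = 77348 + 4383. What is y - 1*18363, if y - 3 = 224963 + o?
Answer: 288334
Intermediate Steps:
o = 81731
y = 306697 (y = 3 + (224963 + 81731) = 3 + 306694 = 306697)
y - 1*18363 = 306697 - 1*18363 = 306697 - 18363 = 288334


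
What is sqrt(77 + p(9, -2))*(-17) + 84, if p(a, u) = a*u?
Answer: 84 - 17*sqrt(59) ≈ -46.579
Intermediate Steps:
sqrt(77 + p(9, -2))*(-17) + 84 = sqrt(77 + 9*(-2))*(-17) + 84 = sqrt(77 - 18)*(-17) + 84 = sqrt(59)*(-17) + 84 = -17*sqrt(59) + 84 = 84 - 17*sqrt(59)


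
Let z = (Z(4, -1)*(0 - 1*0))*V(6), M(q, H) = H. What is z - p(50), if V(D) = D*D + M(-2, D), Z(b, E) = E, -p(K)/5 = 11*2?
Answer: 110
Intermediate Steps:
p(K) = -110 (p(K) = -55*2 = -5*22 = -110)
V(D) = D + D**2 (V(D) = D*D + D = D**2 + D = D + D**2)
z = 0 (z = (-(0 - 1*0))*(6*(1 + 6)) = (-(0 + 0))*(6*7) = -1*0*42 = 0*42 = 0)
z - p(50) = 0 - 1*(-110) = 0 + 110 = 110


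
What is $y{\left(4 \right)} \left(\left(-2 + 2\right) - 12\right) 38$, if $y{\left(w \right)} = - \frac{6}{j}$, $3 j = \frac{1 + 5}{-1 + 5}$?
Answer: $5472$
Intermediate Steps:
$j = \frac{1}{2}$ ($j = \frac{\left(1 + 5\right) \frac{1}{-1 + 5}}{3} = \frac{6 \cdot \frac{1}{4}}{3} = \frac{1}{3} \cdot \frac{3}{2} = \frac{1}{2} \approx 0.5$)
$y{\left(w \right)} = -12$ ($y{\left(w \right)} = - 6 \frac{1}{\frac{1}{2}} = \left(-6\right) 2 = -12$)
$y{\left(4 \right)} \left(\left(-2 + 2\right) - 12\right) 38 = - 12 \left(\left(-2 + 2\right) - 12\right) 38 = - 12 \left(0 - 12\right) 38 = \left(-12\right) \left(-12\right) 38 = 144 \cdot 38 = 5472$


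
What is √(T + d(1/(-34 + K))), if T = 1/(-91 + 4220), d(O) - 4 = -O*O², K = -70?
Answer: √1994571062936218/22329632 ≈ 2.0001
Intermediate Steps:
d(O) = 4 - O³ (d(O) = 4 - O*O² = 4 - O³)
T = 1/4129 ≈ 0.00024219
√(T + d(1/(-34 + K))) = √(1/4129 + (4 - (1/(-34 - 70))³)) = √(1/4129 + (4 - (1/(-104))³)) = √(1/4129 + (4 - (-1/104)³)) = √(1/4129 + (4 - 1*(-1/1124864))) = √(1/4129 + (4 + 1/1124864)) = √(1/4129 + 4499457/1124864) = √(18579382817/4644563456) = √1994571062936218/22329632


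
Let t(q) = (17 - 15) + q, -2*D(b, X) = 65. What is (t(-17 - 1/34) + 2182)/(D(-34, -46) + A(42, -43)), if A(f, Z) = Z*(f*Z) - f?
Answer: 73677/2637839 ≈ 0.027931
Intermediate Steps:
D(b, X) = -65/2 (D(b, X) = -½*65 = -65/2)
t(q) = 2 + q
A(f, Z) = -f + f*Z² (A(f, Z) = Z*(Z*f) - f = f*Z² - f = -f + f*Z²)
(t(-17 - 1/34) + 2182)/(D(-34, -46) + A(42, -43)) = ((2 + (-17 - 1/34)) + 2182)/(-65/2 + 42*(-1 + (-43)²)) = ((2 + (-17 - 1*1/34)) + 2182)/(-65/2 + 42*(-1 + 1849)) = ((2 + (-17 - 1/34)) + 2182)/(-65/2 + 42*1848) = ((2 - 579/34) + 2182)/(-65/2 + 77616) = (-511/34 + 2182)/(155167/2) = (73677/34)*(2/155167) = 73677/2637839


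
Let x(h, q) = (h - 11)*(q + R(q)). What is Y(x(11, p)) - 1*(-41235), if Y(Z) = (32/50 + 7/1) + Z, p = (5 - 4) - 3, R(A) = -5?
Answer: 1031066/25 ≈ 41243.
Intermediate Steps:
p = -2 (p = 1 - 3 = -2)
x(h, q) = (-11 + h)*(-5 + q) (x(h, q) = (h - 11)*(q - 5) = (-11 + h)*(-5 + q))
Y(Z) = 191/25 + Z (Y(Z) = (32*(1/50) + 7*1) + Z = (16/25 + 7) + Z = 191/25 + Z)
Y(x(11, p)) - 1*(-41235) = (191/25 + (55 - 11*(-2) - 5*11 + 11*(-2))) - 1*(-41235) = (191/25 + (55 + 22 - 55 - 22)) + 41235 = (191/25 + 0) + 41235 = 191/25 + 41235 = 1031066/25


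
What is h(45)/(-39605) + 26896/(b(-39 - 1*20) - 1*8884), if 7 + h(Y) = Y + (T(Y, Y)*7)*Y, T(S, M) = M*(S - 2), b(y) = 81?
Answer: -6431199169/348642815 ≈ -18.446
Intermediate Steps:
T(S, M) = M*(-2 + S)
h(Y) = -7 + Y + 7*Y²*(-2 + Y) (h(Y) = -7 + (Y + ((Y*(-2 + Y))*7)*Y) = -7 + (Y + (7*Y*(-2 + Y))*Y) = -7 + (Y + 7*Y²*(-2 + Y)) = -7 + Y + 7*Y²*(-2 + Y))
h(45)/(-39605) + 26896/(b(-39 - 1*20) - 1*8884) = (-7 + 45 + 7*45²*(-2 + 45))/(-39605) + 26896/(81 - 1*8884) = (-7 + 45 + 7*2025*43)*(-1/39605) + 26896/(81 - 8884) = (-7 + 45 + 609525)*(-1/39605) + 26896/(-8803) = 609563*(-1/39605) + 26896*(-1/8803) = -609563/39605 - 26896/8803 = -6431199169/348642815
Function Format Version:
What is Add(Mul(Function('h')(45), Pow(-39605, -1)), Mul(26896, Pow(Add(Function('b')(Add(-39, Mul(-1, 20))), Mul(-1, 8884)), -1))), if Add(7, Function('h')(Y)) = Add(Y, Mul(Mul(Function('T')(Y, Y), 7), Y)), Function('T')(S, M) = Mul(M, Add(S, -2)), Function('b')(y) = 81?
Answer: Rational(-6431199169, 348642815) ≈ -18.446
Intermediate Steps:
Function('T')(S, M) = Mul(M, Add(-2, S))
Function('h')(Y) = Add(-7, Y, Mul(7, Pow(Y, 2), Add(-2, Y))) (Function('h')(Y) = Add(-7, Add(Y, Mul(Mul(Mul(Y, Add(-2, Y)), 7), Y))) = Add(-7, Add(Y, Mul(Mul(7, Y, Add(-2, Y)), Y))) = Add(-7, Add(Y, Mul(7, Pow(Y, 2), Add(-2, Y)))) = Add(-7, Y, Mul(7, Pow(Y, 2), Add(-2, Y))))
Add(Mul(Function('h')(45), Pow(-39605, -1)), Mul(26896, Pow(Add(Function('b')(Add(-39, Mul(-1, 20))), Mul(-1, 8884)), -1))) = Add(Mul(Add(-7, 45, Mul(7, Pow(45, 2), Add(-2, 45))), Pow(-39605, -1)), Mul(26896, Pow(Add(81, Mul(-1, 8884)), -1))) = Add(Mul(Add(-7, 45, Mul(7, 2025, 43)), Rational(-1, 39605)), Mul(26896, Pow(Add(81, -8884), -1))) = Add(Mul(Add(-7, 45, 609525), Rational(-1, 39605)), Mul(26896, Pow(-8803, -1))) = Add(Mul(609563, Rational(-1, 39605)), Mul(26896, Rational(-1, 8803))) = Add(Rational(-609563, 39605), Rational(-26896, 8803)) = Rational(-6431199169, 348642815)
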